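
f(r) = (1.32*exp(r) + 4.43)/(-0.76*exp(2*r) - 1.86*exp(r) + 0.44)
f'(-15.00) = 0.00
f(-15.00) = 10.07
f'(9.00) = 0.00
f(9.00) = 0.00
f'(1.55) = 0.47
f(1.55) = -0.42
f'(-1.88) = 78.54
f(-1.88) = 33.44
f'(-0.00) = 3.48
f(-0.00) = -2.64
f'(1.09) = 0.80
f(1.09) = -0.71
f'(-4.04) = 0.95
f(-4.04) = 10.94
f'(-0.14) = 4.37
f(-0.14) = -3.18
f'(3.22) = 0.07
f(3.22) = -0.07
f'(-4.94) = 0.35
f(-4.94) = 10.41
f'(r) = (1.32*exp(r) + 4.43)*(1.52*exp(2*r) + 1.86*exp(r))/(-0.76*exp(2*r) - 1.86*exp(r) + 0.44)^2 + 1.32*exp(r)/(-0.76*exp(2*r) - 1.86*exp(r) + 0.44) = (1.0032*exp(2*r) + 6.7336*exp(r) + 8.8206)*exp(r)/(0.5776*exp(4*r) + 2.8272*exp(3*r) + 2.7908*exp(2*r) - 1.6368*exp(r) + 0.1936)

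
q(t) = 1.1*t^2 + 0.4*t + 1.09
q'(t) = 2.2*t + 0.4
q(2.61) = 9.63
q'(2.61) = 6.14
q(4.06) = 20.85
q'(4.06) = 9.33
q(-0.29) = 1.07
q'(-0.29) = -0.24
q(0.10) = 1.14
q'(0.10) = 0.62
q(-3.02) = 9.91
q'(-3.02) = -6.24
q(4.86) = 29.02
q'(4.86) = 11.09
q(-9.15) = 89.52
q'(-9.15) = -19.73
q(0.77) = 2.05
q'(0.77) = 2.09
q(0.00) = 1.09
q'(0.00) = 0.40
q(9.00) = 93.79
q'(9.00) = 20.20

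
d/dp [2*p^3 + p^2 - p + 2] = 6*p^2 + 2*p - 1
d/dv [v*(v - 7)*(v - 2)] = 3*v^2 - 18*v + 14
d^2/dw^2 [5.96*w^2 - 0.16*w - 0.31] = 11.9200000000000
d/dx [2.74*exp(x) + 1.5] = 2.74*exp(x)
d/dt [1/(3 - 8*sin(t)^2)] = 8*sin(2*t)/(1 - 4*cos(2*t))^2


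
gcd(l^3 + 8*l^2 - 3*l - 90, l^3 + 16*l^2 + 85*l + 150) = l^2 + 11*l + 30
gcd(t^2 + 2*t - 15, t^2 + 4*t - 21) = t - 3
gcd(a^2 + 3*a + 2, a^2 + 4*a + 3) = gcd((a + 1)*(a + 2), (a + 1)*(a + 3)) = a + 1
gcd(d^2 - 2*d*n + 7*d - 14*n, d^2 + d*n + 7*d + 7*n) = d + 7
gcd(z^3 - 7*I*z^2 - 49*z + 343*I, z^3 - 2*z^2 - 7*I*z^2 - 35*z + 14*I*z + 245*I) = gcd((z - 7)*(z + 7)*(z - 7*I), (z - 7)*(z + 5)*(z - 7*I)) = z^2 + z*(-7 - 7*I) + 49*I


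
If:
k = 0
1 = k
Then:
No Solution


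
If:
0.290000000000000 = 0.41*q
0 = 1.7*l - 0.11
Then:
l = 0.06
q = 0.71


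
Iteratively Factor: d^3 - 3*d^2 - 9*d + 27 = (d - 3)*(d^2 - 9) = (d - 3)^2*(d + 3)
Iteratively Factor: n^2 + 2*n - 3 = (n - 1)*(n + 3)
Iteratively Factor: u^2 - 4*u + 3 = (u - 1)*(u - 3)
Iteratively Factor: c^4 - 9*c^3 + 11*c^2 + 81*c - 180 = (c + 3)*(c^3 - 12*c^2 + 47*c - 60) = (c - 4)*(c + 3)*(c^2 - 8*c + 15) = (c - 4)*(c - 3)*(c + 3)*(c - 5)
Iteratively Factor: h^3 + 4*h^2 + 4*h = (h + 2)*(h^2 + 2*h) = h*(h + 2)*(h + 2)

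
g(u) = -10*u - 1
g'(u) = -10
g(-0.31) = 2.10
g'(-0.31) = -10.00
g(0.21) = -3.10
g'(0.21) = -10.00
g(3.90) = -40.00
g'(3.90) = -10.00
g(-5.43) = 53.30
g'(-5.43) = -10.00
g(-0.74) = 6.40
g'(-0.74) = -10.00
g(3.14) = -32.40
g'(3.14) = -10.00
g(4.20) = -43.00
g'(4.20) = -10.00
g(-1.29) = 11.90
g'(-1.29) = -10.00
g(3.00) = -31.00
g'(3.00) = -10.00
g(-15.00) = 149.00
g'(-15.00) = -10.00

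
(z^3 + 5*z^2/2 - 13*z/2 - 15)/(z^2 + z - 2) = (2*z^2 + z - 15)/(2*(z - 1))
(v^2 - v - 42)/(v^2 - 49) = (v + 6)/(v + 7)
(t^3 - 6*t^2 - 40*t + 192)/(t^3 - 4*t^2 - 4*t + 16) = (t^2 - 2*t - 48)/(t^2 - 4)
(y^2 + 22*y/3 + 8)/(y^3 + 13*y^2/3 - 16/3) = (y + 6)/(y^2 + 3*y - 4)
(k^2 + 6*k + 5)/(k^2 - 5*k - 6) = (k + 5)/(k - 6)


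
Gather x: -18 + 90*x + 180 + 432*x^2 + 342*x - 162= 432*x^2 + 432*x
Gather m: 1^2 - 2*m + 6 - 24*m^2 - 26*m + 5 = -24*m^2 - 28*m + 12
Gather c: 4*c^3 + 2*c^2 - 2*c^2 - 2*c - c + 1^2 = 4*c^3 - 3*c + 1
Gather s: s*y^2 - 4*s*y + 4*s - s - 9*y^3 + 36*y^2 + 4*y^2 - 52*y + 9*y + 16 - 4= s*(y^2 - 4*y + 3) - 9*y^3 + 40*y^2 - 43*y + 12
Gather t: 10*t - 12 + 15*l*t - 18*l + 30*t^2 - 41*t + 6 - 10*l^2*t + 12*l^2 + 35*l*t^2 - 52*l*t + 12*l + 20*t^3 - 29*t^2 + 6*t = 12*l^2 - 6*l + 20*t^3 + t^2*(35*l + 1) + t*(-10*l^2 - 37*l - 25) - 6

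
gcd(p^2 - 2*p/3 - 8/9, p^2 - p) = 1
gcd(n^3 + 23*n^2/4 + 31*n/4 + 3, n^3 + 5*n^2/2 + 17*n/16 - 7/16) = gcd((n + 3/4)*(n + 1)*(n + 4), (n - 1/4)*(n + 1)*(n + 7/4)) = n + 1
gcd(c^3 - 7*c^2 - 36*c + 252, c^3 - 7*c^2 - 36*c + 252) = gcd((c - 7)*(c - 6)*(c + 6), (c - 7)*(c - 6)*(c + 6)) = c^3 - 7*c^2 - 36*c + 252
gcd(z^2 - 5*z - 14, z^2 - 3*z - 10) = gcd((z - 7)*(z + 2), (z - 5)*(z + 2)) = z + 2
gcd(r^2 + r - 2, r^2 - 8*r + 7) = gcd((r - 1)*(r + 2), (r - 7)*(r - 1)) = r - 1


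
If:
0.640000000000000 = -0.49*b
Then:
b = -1.31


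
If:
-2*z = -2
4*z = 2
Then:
No Solution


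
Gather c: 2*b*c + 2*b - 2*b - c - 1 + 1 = c*(2*b - 1)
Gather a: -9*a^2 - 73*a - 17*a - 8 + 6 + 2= -9*a^2 - 90*a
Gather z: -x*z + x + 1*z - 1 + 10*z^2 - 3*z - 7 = x + 10*z^2 + z*(-x - 2) - 8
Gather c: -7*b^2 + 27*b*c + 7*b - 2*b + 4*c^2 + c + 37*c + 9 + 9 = -7*b^2 + 5*b + 4*c^2 + c*(27*b + 38) + 18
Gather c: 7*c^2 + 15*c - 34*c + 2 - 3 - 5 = 7*c^2 - 19*c - 6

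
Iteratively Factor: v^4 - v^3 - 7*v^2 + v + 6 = (v + 2)*(v^3 - 3*v^2 - v + 3) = (v + 1)*(v + 2)*(v^2 - 4*v + 3) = (v - 3)*(v + 1)*(v + 2)*(v - 1)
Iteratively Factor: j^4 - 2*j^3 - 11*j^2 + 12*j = (j + 3)*(j^3 - 5*j^2 + 4*j) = j*(j + 3)*(j^2 - 5*j + 4) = j*(j - 4)*(j + 3)*(j - 1)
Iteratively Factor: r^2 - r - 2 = (r - 2)*(r + 1)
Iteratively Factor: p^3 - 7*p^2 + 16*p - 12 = (p - 2)*(p^2 - 5*p + 6) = (p - 3)*(p - 2)*(p - 2)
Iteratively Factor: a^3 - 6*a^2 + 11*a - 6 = (a - 1)*(a^2 - 5*a + 6) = (a - 3)*(a - 1)*(a - 2)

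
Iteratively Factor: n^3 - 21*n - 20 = (n + 1)*(n^2 - n - 20) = (n - 5)*(n + 1)*(n + 4)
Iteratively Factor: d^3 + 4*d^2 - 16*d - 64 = (d - 4)*(d^2 + 8*d + 16) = (d - 4)*(d + 4)*(d + 4)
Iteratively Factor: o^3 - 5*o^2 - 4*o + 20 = (o - 5)*(o^2 - 4) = (o - 5)*(o - 2)*(o + 2)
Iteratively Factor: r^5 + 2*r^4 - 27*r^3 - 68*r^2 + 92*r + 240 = (r + 4)*(r^4 - 2*r^3 - 19*r^2 + 8*r + 60) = (r + 2)*(r + 4)*(r^3 - 4*r^2 - 11*r + 30) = (r - 2)*(r + 2)*(r + 4)*(r^2 - 2*r - 15) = (r - 5)*(r - 2)*(r + 2)*(r + 4)*(r + 3)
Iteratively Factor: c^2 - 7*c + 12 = (c - 4)*(c - 3)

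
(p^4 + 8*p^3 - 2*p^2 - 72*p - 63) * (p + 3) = p^5 + 11*p^4 + 22*p^3 - 78*p^2 - 279*p - 189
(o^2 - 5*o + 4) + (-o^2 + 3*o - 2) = 2 - 2*o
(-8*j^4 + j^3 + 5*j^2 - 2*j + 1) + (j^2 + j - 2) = -8*j^4 + j^3 + 6*j^2 - j - 1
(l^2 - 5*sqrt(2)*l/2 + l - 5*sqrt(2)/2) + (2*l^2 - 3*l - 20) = 3*l^2 - 5*sqrt(2)*l/2 - 2*l - 20 - 5*sqrt(2)/2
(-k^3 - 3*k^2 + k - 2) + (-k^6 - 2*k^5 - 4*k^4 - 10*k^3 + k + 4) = -k^6 - 2*k^5 - 4*k^4 - 11*k^3 - 3*k^2 + 2*k + 2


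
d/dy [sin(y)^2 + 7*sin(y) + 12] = (2*sin(y) + 7)*cos(y)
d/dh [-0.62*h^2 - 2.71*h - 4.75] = -1.24*h - 2.71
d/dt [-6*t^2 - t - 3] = -12*t - 1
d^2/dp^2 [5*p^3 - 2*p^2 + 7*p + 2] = 30*p - 4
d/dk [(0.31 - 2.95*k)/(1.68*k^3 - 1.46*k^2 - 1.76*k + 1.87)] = (9.912*k^3 - 5.8694*k^2 + 0.9052*k - 4.9709)/(2.8224*k^6 - 4.9056*k^5 - 3.782*k^4 + 11.4224*k^3 - 2.3628*k^2 - 6.5824*k + 3.4969)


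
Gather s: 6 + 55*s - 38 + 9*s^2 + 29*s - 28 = 9*s^2 + 84*s - 60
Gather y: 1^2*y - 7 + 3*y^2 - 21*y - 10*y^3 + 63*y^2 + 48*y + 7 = -10*y^3 + 66*y^2 + 28*y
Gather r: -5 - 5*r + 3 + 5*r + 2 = 0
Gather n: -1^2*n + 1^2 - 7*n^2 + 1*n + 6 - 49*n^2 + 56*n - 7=-56*n^2 + 56*n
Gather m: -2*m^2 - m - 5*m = -2*m^2 - 6*m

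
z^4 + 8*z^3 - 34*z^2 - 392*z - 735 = (z - 7)*(z + 3)*(z + 5)*(z + 7)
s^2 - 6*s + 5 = (s - 5)*(s - 1)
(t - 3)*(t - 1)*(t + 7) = t^3 + 3*t^2 - 25*t + 21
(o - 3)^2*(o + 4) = o^3 - 2*o^2 - 15*o + 36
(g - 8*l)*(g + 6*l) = g^2 - 2*g*l - 48*l^2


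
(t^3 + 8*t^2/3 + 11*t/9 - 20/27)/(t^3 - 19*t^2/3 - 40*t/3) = (t^2 + t - 4/9)/(t*(t - 8))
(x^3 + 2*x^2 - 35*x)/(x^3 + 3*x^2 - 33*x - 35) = x/(x + 1)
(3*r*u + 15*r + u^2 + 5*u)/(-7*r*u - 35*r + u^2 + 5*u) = (-3*r - u)/(7*r - u)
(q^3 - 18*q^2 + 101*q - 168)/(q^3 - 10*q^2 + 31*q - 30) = (q^2 - 15*q + 56)/(q^2 - 7*q + 10)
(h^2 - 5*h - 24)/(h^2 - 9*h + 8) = (h + 3)/(h - 1)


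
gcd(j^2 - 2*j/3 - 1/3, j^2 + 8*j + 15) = 1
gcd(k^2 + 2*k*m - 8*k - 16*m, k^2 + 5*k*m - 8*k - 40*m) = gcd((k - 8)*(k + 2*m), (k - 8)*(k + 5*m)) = k - 8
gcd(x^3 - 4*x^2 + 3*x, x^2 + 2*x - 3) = x - 1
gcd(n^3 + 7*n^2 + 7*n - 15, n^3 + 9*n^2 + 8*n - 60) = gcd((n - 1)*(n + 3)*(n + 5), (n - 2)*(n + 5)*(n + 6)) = n + 5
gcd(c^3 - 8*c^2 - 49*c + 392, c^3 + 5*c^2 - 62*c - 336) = c^2 - c - 56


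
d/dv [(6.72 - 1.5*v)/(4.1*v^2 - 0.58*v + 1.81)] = (6.15*v^2 - 55.104*v + 1.1826)/(16.81*v^4 - 4.756*v^3 + 15.1784*v^2 - 2.0996*v + 3.2761)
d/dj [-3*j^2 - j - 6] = -6*j - 1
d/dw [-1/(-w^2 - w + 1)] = (-2*w - 1)/(w^2 + w - 1)^2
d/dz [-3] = 0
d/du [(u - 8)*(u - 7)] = 2*u - 15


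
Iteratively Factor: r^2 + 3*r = (r)*(r + 3)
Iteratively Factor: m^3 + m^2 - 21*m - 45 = (m + 3)*(m^2 - 2*m - 15) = (m - 5)*(m + 3)*(m + 3)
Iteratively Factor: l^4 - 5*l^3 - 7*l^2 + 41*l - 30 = (l - 1)*(l^3 - 4*l^2 - 11*l + 30) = (l - 2)*(l - 1)*(l^2 - 2*l - 15) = (l - 2)*(l - 1)*(l + 3)*(l - 5)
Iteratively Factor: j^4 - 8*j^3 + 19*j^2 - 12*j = (j - 1)*(j^3 - 7*j^2 + 12*j) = j*(j - 1)*(j^2 - 7*j + 12) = j*(j - 3)*(j - 1)*(j - 4)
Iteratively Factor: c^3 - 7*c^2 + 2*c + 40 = (c + 2)*(c^2 - 9*c + 20) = (c - 4)*(c + 2)*(c - 5)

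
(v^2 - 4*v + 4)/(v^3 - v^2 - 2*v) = (v - 2)/(v*(v + 1))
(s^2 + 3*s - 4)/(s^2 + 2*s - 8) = (s - 1)/(s - 2)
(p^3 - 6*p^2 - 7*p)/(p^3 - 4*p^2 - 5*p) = (p - 7)/(p - 5)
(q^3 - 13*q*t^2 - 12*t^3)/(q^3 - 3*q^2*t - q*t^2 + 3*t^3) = (q^2 - q*t - 12*t^2)/(q^2 - 4*q*t + 3*t^2)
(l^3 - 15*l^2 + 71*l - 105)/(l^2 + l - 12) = (l^2 - 12*l + 35)/(l + 4)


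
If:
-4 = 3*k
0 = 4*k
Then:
No Solution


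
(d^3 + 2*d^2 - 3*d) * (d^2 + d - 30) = d^5 + 3*d^4 - 31*d^3 - 63*d^2 + 90*d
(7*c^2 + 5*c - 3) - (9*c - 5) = 7*c^2 - 4*c + 2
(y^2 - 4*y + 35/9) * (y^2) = y^4 - 4*y^3 + 35*y^2/9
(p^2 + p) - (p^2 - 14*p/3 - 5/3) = 17*p/3 + 5/3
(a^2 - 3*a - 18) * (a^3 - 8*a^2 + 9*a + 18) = a^5 - 11*a^4 + 15*a^3 + 135*a^2 - 216*a - 324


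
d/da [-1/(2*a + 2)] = 1/(2*(a + 1)^2)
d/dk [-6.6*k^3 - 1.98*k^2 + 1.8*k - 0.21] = -19.8*k^2 - 3.96*k + 1.8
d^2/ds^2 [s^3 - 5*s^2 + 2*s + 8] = 6*s - 10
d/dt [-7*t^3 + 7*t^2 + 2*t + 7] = -21*t^2 + 14*t + 2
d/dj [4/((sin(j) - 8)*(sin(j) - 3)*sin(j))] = 4*(-3*cos(j) + 22/tan(j) - 24*cos(j)/sin(j)^2)/((sin(j) - 8)^2*(sin(j) - 3)^2)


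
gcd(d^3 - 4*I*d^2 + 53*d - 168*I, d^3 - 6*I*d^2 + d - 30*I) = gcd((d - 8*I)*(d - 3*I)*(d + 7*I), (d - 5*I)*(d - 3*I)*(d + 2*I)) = d - 3*I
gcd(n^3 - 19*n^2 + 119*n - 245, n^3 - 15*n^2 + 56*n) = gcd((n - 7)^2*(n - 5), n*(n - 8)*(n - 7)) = n - 7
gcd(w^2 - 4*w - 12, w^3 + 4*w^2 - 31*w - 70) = w + 2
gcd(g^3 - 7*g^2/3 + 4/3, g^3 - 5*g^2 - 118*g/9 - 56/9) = g + 2/3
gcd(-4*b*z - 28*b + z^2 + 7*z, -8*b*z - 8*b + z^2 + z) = 1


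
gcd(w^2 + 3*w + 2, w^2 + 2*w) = w + 2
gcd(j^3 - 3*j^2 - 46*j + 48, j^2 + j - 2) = j - 1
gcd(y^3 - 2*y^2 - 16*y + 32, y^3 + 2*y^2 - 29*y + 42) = y - 2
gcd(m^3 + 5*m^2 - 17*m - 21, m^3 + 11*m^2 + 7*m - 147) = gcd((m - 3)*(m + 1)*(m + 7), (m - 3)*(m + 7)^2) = m^2 + 4*m - 21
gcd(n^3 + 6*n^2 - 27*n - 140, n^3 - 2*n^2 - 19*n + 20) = n^2 - n - 20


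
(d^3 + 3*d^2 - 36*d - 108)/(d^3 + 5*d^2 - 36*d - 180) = (d + 3)/(d + 5)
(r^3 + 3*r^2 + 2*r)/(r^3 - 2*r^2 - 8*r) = (r + 1)/(r - 4)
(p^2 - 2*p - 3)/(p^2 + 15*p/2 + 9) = 2*(p^2 - 2*p - 3)/(2*p^2 + 15*p + 18)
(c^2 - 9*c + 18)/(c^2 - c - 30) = (c - 3)/(c + 5)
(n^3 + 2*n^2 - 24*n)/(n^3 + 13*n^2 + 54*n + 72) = n*(n - 4)/(n^2 + 7*n + 12)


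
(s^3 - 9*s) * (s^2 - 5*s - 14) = s^5 - 5*s^4 - 23*s^3 + 45*s^2 + 126*s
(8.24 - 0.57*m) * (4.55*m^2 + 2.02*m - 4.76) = -2.5935*m^3 + 36.3406*m^2 + 19.358*m - 39.2224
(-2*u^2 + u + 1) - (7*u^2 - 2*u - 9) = -9*u^2 + 3*u + 10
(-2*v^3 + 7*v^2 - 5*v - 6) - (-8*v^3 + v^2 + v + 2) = 6*v^3 + 6*v^2 - 6*v - 8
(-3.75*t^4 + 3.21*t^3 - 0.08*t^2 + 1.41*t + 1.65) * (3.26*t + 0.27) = -12.225*t^5 + 9.4521*t^4 + 0.6059*t^3 + 4.575*t^2 + 5.7597*t + 0.4455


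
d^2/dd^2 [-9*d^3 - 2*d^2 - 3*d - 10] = -54*d - 4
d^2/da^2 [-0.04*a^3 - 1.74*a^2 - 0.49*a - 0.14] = -0.24*a - 3.48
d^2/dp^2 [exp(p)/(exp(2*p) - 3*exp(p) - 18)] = ((9 - 8*exp(p))*(-exp(2*p) + 3*exp(p) + 18)*exp(p) - 2*(2*exp(p) - 3)^2*exp(2*p) - (-exp(2*p) + 3*exp(p) + 18)^2)*exp(p)/(-exp(2*p) + 3*exp(p) + 18)^3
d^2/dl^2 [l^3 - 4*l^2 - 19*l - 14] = 6*l - 8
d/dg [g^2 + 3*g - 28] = 2*g + 3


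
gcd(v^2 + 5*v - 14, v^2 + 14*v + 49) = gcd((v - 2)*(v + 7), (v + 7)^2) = v + 7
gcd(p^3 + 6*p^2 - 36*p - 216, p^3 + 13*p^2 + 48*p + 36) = p^2 + 12*p + 36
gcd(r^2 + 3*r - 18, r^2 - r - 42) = r + 6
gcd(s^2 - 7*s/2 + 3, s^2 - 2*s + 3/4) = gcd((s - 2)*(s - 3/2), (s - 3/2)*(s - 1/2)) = s - 3/2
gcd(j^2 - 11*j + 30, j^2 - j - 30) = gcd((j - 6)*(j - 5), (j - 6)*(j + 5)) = j - 6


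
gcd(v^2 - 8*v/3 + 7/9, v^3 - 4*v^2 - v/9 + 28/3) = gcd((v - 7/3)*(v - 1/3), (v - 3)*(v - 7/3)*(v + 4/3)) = v - 7/3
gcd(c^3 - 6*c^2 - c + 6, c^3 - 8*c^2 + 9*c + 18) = c^2 - 5*c - 6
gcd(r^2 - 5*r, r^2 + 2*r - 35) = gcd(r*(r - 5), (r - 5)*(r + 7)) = r - 5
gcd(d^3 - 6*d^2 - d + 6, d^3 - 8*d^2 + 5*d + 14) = d + 1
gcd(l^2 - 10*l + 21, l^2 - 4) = 1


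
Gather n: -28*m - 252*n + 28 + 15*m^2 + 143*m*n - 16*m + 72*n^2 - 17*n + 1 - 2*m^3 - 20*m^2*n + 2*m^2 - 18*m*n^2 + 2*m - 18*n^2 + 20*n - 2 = -2*m^3 + 17*m^2 - 42*m + n^2*(54 - 18*m) + n*(-20*m^2 + 143*m - 249) + 27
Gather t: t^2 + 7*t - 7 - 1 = t^2 + 7*t - 8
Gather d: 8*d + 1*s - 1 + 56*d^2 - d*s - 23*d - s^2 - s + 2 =56*d^2 + d*(-s - 15) - s^2 + 1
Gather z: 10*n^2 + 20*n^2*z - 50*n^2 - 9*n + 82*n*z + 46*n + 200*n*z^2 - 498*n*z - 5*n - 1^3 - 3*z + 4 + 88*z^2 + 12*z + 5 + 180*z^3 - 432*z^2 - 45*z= -40*n^2 + 32*n + 180*z^3 + z^2*(200*n - 344) + z*(20*n^2 - 416*n - 36) + 8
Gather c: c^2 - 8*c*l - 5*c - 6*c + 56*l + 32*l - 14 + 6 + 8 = c^2 + c*(-8*l - 11) + 88*l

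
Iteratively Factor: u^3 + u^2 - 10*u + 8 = (u + 4)*(u^2 - 3*u + 2) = (u - 1)*(u + 4)*(u - 2)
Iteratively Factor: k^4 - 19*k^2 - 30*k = (k - 5)*(k^3 + 5*k^2 + 6*k) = (k - 5)*(k + 3)*(k^2 + 2*k) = k*(k - 5)*(k + 3)*(k + 2)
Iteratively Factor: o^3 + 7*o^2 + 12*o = (o)*(o^2 + 7*o + 12) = o*(o + 3)*(o + 4)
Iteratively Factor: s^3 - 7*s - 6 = (s + 1)*(s^2 - s - 6) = (s + 1)*(s + 2)*(s - 3)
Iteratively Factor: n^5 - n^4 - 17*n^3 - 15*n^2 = (n - 5)*(n^4 + 4*n^3 + 3*n^2) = (n - 5)*(n + 1)*(n^3 + 3*n^2) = n*(n - 5)*(n + 1)*(n^2 + 3*n) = n*(n - 5)*(n + 1)*(n + 3)*(n)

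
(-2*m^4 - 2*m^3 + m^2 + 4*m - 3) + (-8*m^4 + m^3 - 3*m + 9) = -10*m^4 - m^3 + m^2 + m + 6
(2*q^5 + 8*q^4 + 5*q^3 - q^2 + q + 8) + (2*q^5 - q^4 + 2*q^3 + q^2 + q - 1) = 4*q^5 + 7*q^4 + 7*q^3 + 2*q + 7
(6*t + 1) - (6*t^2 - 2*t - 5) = -6*t^2 + 8*t + 6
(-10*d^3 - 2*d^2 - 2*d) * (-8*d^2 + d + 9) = 80*d^5 + 6*d^4 - 76*d^3 - 20*d^2 - 18*d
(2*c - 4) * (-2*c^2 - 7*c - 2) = -4*c^3 - 6*c^2 + 24*c + 8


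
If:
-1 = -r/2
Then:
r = 2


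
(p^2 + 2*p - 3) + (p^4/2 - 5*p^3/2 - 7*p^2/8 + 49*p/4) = p^4/2 - 5*p^3/2 + p^2/8 + 57*p/4 - 3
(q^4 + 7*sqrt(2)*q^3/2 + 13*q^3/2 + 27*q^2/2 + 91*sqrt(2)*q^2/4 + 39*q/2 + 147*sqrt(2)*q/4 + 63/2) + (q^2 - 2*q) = q^4 + 7*sqrt(2)*q^3/2 + 13*q^3/2 + 29*q^2/2 + 91*sqrt(2)*q^2/4 + 35*q/2 + 147*sqrt(2)*q/4 + 63/2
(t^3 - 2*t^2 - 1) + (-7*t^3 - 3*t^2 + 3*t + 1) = -6*t^3 - 5*t^2 + 3*t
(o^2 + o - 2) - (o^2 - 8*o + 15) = 9*o - 17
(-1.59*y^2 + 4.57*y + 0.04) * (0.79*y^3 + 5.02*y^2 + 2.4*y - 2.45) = -1.2561*y^5 - 4.3715*y^4 + 19.157*y^3 + 15.0643*y^2 - 11.1005*y - 0.098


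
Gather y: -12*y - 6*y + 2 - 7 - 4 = -18*y - 9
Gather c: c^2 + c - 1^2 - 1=c^2 + c - 2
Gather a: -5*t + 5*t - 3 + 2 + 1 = 0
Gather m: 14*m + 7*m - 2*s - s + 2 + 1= 21*m - 3*s + 3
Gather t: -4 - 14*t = -14*t - 4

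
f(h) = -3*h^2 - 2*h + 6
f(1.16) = -0.36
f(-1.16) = 4.28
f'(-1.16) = 4.96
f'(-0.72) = 2.32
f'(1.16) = -8.96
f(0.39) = 4.76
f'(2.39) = -16.34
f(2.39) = -15.92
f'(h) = -6*h - 2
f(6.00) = -114.00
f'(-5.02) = 28.12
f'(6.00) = -38.00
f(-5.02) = -59.56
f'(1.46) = -10.76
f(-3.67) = -27.07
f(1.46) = -3.31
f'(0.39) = -4.34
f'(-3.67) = 20.02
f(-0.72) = 5.88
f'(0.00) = -2.00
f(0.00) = 6.00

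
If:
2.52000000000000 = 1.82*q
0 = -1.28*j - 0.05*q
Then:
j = -0.05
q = 1.38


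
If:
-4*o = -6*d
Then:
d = 2*o/3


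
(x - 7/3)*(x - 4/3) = x^2 - 11*x/3 + 28/9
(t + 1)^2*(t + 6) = t^3 + 8*t^2 + 13*t + 6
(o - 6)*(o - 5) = o^2 - 11*o + 30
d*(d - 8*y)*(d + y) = d^3 - 7*d^2*y - 8*d*y^2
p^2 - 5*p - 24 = (p - 8)*(p + 3)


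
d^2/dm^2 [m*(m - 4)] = 2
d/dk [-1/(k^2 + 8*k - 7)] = 2*(k + 4)/(k^2 + 8*k - 7)^2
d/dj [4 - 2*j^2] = -4*j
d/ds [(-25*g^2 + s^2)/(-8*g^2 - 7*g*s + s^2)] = g*(-175*g^2 + 34*g*s - 7*s^2)/(64*g^4 + 112*g^3*s + 33*g^2*s^2 - 14*g*s^3 + s^4)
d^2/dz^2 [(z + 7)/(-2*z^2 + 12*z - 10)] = (-4*(z - 3)^2*(z + 7) + (3*z + 1)*(z^2 - 6*z + 5))/(z^2 - 6*z + 5)^3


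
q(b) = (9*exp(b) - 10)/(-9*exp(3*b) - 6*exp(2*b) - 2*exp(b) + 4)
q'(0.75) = 0.06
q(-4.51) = -2.49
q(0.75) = -0.08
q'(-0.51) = -34.42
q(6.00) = 0.00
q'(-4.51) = 0.01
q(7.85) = -0.00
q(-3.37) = -2.47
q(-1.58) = -2.50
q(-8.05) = -2.50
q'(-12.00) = 0.00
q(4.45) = -0.00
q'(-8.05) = 0.00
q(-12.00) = -2.50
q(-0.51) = 3.50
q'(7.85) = 0.00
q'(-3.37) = 0.03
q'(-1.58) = -0.32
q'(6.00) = 0.00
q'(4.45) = 0.00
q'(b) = (9*exp(b) - 10)*(27*exp(3*b) + 12*exp(2*b) + 2*exp(b))/(-9*exp(3*b) - 6*exp(2*b) - 2*exp(b) + 4)^2 + 9*exp(b)/(-9*exp(3*b) - 6*exp(2*b) - 2*exp(b) + 4)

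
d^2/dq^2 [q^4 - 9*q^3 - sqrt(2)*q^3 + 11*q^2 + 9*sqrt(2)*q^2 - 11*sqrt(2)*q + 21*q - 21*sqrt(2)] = 12*q^2 - 54*q - 6*sqrt(2)*q + 22 + 18*sqrt(2)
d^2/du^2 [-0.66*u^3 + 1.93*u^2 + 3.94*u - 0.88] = 3.86 - 3.96*u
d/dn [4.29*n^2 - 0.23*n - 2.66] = 8.58*n - 0.23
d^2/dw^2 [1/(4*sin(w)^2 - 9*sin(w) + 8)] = (-64*sin(w)^4 + 108*sin(w)^3 + 143*sin(w)^2 - 288*sin(w) + 98)/(4*sin(w)^2 - 9*sin(w) + 8)^3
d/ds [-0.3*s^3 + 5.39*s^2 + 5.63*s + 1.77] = -0.9*s^2 + 10.78*s + 5.63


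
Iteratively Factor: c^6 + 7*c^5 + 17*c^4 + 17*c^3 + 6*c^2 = (c)*(c^5 + 7*c^4 + 17*c^3 + 17*c^2 + 6*c) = c*(c + 2)*(c^4 + 5*c^3 + 7*c^2 + 3*c) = c*(c + 1)*(c + 2)*(c^3 + 4*c^2 + 3*c) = c*(c + 1)*(c + 2)*(c + 3)*(c^2 + c) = c^2*(c + 1)*(c + 2)*(c + 3)*(c + 1)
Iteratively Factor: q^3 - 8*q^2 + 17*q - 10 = (q - 2)*(q^2 - 6*q + 5) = (q - 5)*(q - 2)*(q - 1)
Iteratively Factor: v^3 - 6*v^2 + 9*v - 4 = (v - 1)*(v^2 - 5*v + 4) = (v - 4)*(v - 1)*(v - 1)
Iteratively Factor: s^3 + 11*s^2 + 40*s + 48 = (s + 3)*(s^2 + 8*s + 16) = (s + 3)*(s + 4)*(s + 4)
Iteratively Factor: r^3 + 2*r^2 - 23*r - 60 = (r + 4)*(r^2 - 2*r - 15) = (r + 3)*(r + 4)*(r - 5)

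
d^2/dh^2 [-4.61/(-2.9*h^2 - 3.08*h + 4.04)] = (-77.5402*h^2 - 82.35304*h + 4.61*(5.8*h + 3.08)*(11.6*h + 6.16) + 108.02152)/(2.9*h^2 + 3.08*h - 4.04)^3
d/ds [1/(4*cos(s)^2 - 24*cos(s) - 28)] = (cos(s) - 3)*sin(s)/(2*(sin(s)^2 + 6*cos(s) + 6)^2)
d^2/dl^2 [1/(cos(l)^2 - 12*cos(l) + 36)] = 2*(-6*cos(l) - cos(2*l) + 2)/(cos(l) - 6)^4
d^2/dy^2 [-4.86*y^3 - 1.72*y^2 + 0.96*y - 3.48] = -29.16*y - 3.44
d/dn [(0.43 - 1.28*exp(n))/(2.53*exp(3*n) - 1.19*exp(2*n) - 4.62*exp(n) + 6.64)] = (6.4768*exp(3*n) - 4.7869*exp(2*n) + 1.0234*exp(n) - 6.5126)*exp(n)/(6.4009*exp(6*n) - 6.0214*exp(5*n) - 21.9611*exp(4*n) + 44.594*exp(3*n) + 5.5412*exp(2*n) - 61.3536*exp(n) + 44.0896)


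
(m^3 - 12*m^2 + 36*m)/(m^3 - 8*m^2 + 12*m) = (m - 6)/(m - 2)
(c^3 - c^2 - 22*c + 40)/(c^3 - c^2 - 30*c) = (c^2 - 6*c + 8)/(c*(c - 6))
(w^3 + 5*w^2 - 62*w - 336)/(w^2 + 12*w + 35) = (w^2 - 2*w - 48)/(w + 5)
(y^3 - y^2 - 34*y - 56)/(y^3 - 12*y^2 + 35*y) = (y^2 + 6*y + 8)/(y*(y - 5))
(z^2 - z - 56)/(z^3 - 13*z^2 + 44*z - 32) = (z + 7)/(z^2 - 5*z + 4)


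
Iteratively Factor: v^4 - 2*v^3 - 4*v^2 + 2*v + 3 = (v + 1)*(v^3 - 3*v^2 - v + 3) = (v + 1)^2*(v^2 - 4*v + 3) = (v - 3)*(v + 1)^2*(v - 1)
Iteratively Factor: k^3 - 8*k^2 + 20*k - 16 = (k - 2)*(k^2 - 6*k + 8) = (k - 2)^2*(k - 4)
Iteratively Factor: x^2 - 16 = (x - 4)*(x + 4)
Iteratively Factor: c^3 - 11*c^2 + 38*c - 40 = (c - 2)*(c^2 - 9*c + 20) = (c - 5)*(c - 2)*(c - 4)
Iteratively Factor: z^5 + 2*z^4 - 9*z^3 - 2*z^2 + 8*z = (z + 4)*(z^4 - 2*z^3 - z^2 + 2*z) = (z - 2)*(z + 4)*(z^3 - z) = z*(z - 2)*(z + 4)*(z^2 - 1) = z*(z - 2)*(z - 1)*(z + 4)*(z + 1)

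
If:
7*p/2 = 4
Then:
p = 8/7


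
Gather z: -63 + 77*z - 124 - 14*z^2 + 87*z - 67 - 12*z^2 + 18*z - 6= -26*z^2 + 182*z - 260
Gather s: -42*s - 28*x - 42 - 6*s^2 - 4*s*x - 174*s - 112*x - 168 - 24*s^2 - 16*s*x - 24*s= -30*s^2 + s*(-20*x - 240) - 140*x - 210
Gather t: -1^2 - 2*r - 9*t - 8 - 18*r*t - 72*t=-2*r + t*(-18*r - 81) - 9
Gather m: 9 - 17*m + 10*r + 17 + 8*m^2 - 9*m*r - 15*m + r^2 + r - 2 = 8*m^2 + m*(-9*r - 32) + r^2 + 11*r + 24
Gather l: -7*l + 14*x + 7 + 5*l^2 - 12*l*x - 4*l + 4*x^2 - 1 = 5*l^2 + l*(-12*x - 11) + 4*x^2 + 14*x + 6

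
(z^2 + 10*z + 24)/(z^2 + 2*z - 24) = (z + 4)/(z - 4)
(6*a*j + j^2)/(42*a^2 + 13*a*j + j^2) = j/(7*a + j)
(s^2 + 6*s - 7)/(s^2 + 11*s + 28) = (s - 1)/(s + 4)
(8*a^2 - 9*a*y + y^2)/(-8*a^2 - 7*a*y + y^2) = (-a + y)/(a + y)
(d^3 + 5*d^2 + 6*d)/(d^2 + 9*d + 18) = d*(d + 2)/(d + 6)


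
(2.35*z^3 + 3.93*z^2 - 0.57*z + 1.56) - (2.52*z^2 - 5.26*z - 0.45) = 2.35*z^3 + 1.41*z^2 + 4.69*z + 2.01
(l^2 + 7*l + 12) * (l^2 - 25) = l^4 + 7*l^3 - 13*l^2 - 175*l - 300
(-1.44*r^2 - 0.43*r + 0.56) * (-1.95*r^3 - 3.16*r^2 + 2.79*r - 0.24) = 2.808*r^5 + 5.3889*r^4 - 3.7508*r^3 - 2.6237*r^2 + 1.6656*r - 0.1344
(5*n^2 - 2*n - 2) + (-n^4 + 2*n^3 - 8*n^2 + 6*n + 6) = -n^4 + 2*n^3 - 3*n^2 + 4*n + 4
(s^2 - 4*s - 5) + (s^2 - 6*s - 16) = 2*s^2 - 10*s - 21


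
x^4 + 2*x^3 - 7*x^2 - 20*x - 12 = (x - 3)*(x + 1)*(x + 2)^2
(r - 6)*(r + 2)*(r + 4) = r^3 - 28*r - 48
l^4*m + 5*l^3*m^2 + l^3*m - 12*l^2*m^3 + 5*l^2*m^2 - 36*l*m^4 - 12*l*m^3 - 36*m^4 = (l - 3*m)*(l + 2*m)*(l + 6*m)*(l*m + m)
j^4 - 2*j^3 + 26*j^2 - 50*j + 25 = (j - 5*I)*(j + 5*I)*(-I*j + I)*(I*j - I)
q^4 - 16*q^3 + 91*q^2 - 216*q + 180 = (q - 6)*(q - 5)*(q - 3)*(q - 2)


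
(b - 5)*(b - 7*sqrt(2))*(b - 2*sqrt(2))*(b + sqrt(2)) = b^4 - 8*sqrt(2)*b^3 - 5*b^3 + 10*b^2 + 40*sqrt(2)*b^2 - 50*b + 28*sqrt(2)*b - 140*sqrt(2)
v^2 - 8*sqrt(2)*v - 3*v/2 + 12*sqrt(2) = (v - 3/2)*(v - 8*sqrt(2))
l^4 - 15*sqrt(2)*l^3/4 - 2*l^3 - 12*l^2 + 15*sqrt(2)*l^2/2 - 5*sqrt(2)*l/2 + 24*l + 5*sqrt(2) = (l - 2)*(l - 5*sqrt(2))*(sqrt(2)*l/2 + 1)*(sqrt(2)*l + 1/2)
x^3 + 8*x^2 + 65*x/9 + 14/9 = (x + 1/3)*(x + 2/3)*(x + 7)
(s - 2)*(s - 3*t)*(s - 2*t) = s^3 - 5*s^2*t - 2*s^2 + 6*s*t^2 + 10*s*t - 12*t^2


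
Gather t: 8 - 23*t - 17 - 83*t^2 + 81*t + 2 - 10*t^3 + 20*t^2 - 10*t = -10*t^3 - 63*t^2 + 48*t - 7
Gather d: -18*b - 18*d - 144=-18*b - 18*d - 144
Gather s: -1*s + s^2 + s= s^2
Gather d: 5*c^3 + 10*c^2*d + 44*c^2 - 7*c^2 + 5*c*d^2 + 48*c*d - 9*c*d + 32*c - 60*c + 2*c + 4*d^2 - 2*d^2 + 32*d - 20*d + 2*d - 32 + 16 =5*c^3 + 37*c^2 - 26*c + d^2*(5*c + 2) + d*(10*c^2 + 39*c + 14) - 16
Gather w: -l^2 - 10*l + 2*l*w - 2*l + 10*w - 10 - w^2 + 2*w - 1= -l^2 - 12*l - w^2 + w*(2*l + 12) - 11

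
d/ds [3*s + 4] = 3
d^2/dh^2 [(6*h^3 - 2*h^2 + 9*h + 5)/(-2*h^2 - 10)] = 3*(7*h^3 - 15*h^2 - 105*h + 25)/(h^6 + 15*h^4 + 75*h^2 + 125)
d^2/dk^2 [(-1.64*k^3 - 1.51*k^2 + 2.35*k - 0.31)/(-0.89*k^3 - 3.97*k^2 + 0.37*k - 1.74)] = (-3.5527136788005e-15*k^7 - 9.19708200000002*k^6 - 7.92829799999993*k^5 - 74.365908*k^4 - 108.60865*k^3 + 3.453636*k^2 + 121.579014*k + 1.919534)/(0.704969*k^9 + 9.433911*k^8 + 41.202372*k^7 + 58.861609*k^6 + 19.758576*k^5 + 80.464485*k^4 - 7.302277*k^3 + 36.773334*k^2 - 3.360636*k + 5.268024)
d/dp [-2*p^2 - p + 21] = -4*p - 1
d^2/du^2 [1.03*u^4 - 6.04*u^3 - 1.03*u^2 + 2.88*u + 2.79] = 12.36*u^2 - 36.24*u - 2.06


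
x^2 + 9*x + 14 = (x + 2)*(x + 7)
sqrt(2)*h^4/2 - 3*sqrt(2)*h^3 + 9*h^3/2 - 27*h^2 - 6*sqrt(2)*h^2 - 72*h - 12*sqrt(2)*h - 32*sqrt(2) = (h - 8)*(h + sqrt(2)/2)*(h + 4*sqrt(2))*(sqrt(2)*h/2 + sqrt(2))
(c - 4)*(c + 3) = c^2 - c - 12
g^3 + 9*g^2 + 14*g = g*(g + 2)*(g + 7)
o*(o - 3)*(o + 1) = o^3 - 2*o^2 - 3*o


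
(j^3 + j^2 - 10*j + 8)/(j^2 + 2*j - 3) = (j^2 + 2*j - 8)/(j + 3)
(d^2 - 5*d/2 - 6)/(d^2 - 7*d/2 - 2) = (2*d + 3)/(2*d + 1)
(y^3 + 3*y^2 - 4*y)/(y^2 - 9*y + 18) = y*(y^2 + 3*y - 4)/(y^2 - 9*y + 18)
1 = 1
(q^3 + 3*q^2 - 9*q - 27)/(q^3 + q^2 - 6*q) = (q^2 - 9)/(q*(q - 2))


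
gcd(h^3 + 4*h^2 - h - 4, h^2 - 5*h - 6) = h + 1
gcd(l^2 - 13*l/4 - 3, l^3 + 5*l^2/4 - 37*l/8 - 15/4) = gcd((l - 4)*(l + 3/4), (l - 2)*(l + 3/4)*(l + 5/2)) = l + 3/4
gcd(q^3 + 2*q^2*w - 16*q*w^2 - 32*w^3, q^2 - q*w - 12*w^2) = q - 4*w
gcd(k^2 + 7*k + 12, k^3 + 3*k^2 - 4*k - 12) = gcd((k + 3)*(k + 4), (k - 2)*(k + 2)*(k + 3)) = k + 3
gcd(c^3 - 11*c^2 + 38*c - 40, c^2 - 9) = 1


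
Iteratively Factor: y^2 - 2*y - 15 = (y - 5)*(y + 3)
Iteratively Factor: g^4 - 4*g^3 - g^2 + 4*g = (g - 1)*(g^3 - 3*g^2 - 4*g) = (g - 1)*(g + 1)*(g^2 - 4*g) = g*(g - 1)*(g + 1)*(g - 4)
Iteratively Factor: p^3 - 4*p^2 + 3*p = (p - 1)*(p^2 - 3*p) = p*(p - 1)*(p - 3)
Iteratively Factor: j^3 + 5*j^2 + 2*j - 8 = (j - 1)*(j^2 + 6*j + 8) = (j - 1)*(j + 4)*(j + 2)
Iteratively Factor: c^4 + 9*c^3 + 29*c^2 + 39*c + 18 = (c + 3)*(c^3 + 6*c^2 + 11*c + 6) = (c + 2)*(c + 3)*(c^2 + 4*c + 3) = (c + 1)*(c + 2)*(c + 3)*(c + 3)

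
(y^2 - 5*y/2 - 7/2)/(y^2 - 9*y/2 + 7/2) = (y + 1)/(y - 1)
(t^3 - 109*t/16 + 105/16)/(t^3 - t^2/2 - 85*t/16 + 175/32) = 2*(t + 3)/(2*t + 5)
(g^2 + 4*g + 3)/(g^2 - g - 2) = (g + 3)/(g - 2)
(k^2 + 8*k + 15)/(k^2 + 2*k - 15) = (k + 3)/(k - 3)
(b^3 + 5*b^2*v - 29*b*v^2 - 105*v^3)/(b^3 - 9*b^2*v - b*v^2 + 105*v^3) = (-b - 7*v)/(-b + 7*v)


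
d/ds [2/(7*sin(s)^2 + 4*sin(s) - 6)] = -4*(7*sin(s) + 2)*cos(s)/(7*sin(s)^2 + 4*sin(s) - 6)^2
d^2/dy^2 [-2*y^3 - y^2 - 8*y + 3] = -12*y - 2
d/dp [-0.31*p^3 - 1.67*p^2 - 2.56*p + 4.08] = -0.93*p^2 - 3.34*p - 2.56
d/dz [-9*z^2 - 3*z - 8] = -18*z - 3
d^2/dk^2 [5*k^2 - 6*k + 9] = 10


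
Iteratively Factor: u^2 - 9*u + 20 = (u - 5)*(u - 4)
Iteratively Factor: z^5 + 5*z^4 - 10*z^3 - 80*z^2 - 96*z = (z)*(z^4 + 5*z^3 - 10*z^2 - 80*z - 96) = z*(z + 4)*(z^3 + z^2 - 14*z - 24) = z*(z + 2)*(z + 4)*(z^2 - z - 12) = z*(z - 4)*(z + 2)*(z + 4)*(z + 3)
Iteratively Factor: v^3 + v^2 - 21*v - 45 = (v + 3)*(v^2 - 2*v - 15) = (v + 3)^2*(v - 5)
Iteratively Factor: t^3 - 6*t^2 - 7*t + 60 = (t - 5)*(t^2 - t - 12) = (t - 5)*(t + 3)*(t - 4)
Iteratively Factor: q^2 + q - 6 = (q - 2)*(q + 3)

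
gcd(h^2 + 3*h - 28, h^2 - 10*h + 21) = 1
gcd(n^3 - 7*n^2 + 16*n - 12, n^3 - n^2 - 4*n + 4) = n - 2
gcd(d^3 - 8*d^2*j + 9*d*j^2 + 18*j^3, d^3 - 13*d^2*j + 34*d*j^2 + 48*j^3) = d^2 - 5*d*j - 6*j^2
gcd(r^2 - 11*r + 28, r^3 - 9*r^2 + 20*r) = r - 4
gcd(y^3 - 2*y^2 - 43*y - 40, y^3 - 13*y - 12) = y + 1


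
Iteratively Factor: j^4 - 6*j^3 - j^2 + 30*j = (j + 2)*(j^3 - 8*j^2 + 15*j) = j*(j + 2)*(j^2 - 8*j + 15) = j*(j - 3)*(j + 2)*(j - 5)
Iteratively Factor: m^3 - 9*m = (m + 3)*(m^2 - 3*m) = m*(m + 3)*(m - 3)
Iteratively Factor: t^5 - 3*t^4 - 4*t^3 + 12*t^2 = (t)*(t^4 - 3*t^3 - 4*t^2 + 12*t) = t*(t - 2)*(t^3 - t^2 - 6*t) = t^2*(t - 2)*(t^2 - t - 6) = t^2*(t - 3)*(t - 2)*(t + 2)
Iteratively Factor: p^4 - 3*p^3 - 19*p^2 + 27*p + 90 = (p - 5)*(p^3 + 2*p^2 - 9*p - 18) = (p - 5)*(p + 3)*(p^2 - p - 6) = (p - 5)*(p + 2)*(p + 3)*(p - 3)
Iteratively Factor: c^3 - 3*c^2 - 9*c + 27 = (c - 3)*(c^2 - 9) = (c - 3)*(c + 3)*(c - 3)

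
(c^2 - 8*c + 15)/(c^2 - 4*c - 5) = (c - 3)/(c + 1)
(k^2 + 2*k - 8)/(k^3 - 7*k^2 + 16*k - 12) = (k + 4)/(k^2 - 5*k + 6)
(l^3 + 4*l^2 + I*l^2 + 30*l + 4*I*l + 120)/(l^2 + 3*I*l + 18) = (l^2 + l*(4 - 5*I) - 20*I)/(l - 3*I)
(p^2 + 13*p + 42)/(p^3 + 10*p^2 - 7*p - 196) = (p + 6)/(p^2 + 3*p - 28)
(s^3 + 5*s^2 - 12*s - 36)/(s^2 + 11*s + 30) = (s^2 - s - 6)/(s + 5)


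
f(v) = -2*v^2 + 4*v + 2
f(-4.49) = -56.28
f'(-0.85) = 7.40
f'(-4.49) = 21.96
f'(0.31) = 2.76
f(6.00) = -46.00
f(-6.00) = -94.00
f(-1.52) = -8.70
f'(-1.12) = 8.48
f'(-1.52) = 10.08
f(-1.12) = -4.99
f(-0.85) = -2.84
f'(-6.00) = 28.00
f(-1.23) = -5.95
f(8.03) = -94.84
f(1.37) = 3.73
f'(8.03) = -28.12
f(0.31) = 3.05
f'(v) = 4 - 4*v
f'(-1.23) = 8.92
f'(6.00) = -20.00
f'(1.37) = -1.48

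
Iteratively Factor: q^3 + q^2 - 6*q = (q)*(q^2 + q - 6) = q*(q - 2)*(q + 3)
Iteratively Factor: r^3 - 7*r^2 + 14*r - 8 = (r - 1)*(r^2 - 6*r + 8) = (r - 2)*(r - 1)*(r - 4)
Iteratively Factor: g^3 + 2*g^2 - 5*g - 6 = (g + 1)*(g^2 + g - 6) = (g + 1)*(g + 3)*(g - 2)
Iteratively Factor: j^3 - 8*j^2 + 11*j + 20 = (j - 4)*(j^2 - 4*j - 5) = (j - 5)*(j - 4)*(j + 1)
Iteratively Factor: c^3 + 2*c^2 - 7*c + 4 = (c + 4)*(c^2 - 2*c + 1) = (c - 1)*(c + 4)*(c - 1)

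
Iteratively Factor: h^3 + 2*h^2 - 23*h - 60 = (h + 4)*(h^2 - 2*h - 15) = (h - 5)*(h + 4)*(h + 3)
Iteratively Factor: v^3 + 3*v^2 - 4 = (v + 2)*(v^2 + v - 2) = (v - 1)*(v + 2)*(v + 2)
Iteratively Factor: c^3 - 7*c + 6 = (c - 2)*(c^2 + 2*c - 3) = (c - 2)*(c + 3)*(c - 1)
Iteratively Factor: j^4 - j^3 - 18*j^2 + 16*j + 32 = (j - 4)*(j^3 + 3*j^2 - 6*j - 8) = (j - 4)*(j + 4)*(j^2 - j - 2) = (j - 4)*(j + 1)*(j + 4)*(j - 2)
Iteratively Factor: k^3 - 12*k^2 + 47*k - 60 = (k - 4)*(k^2 - 8*k + 15) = (k - 4)*(k - 3)*(k - 5)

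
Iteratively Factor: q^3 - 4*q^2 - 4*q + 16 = (q - 2)*(q^2 - 2*q - 8) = (q - 2)*(q + 2)*(q - 4)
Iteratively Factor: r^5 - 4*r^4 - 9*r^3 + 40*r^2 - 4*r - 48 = (r - 2)*(r^4 - 2*r^3 - 13*r^2 + 14*r + 24) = (r - 2)*(r + 3)*(r^3 - 5*r^2 + 2*r + 8) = (r - 2)*(r + 1)*(r + 3)*(r^2 - 6*r + 8) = (r - 2)^2*(r + 1)*(r + 3)*(r - 4)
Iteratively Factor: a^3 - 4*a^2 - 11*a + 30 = (a - 2)*(a^2 - 2*a - 15) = (a - 2)*(a + 3)*(a - 5)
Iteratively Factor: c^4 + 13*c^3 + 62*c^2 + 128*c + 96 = (c + 4)*(c^3 + 9*c^2 + 26*c + 24) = (c + 2)*(c + 4)*(c^2 + 7*c + 12) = (c + 2)*(c + 3)*(c + 4)*(c + 4)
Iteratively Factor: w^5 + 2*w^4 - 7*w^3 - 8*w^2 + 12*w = (w + 2)*(w^4 - 7*w^2 + 6*w) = (w - 2)*(w + 2)*(w^3 + 2*w^2 - 3*w) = (w - 2)*(w - 1)*(w + 2)*(w^2 + 3*w) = w*(w - 2)*(w - 1)*(w + 2)*(w + 3)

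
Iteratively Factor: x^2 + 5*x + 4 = (x + 4)*(x + 1)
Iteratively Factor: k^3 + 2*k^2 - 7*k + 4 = (k - 1)*(k^2 + 3*k - 4) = (k - 1)*(k + 4)*(k - 1)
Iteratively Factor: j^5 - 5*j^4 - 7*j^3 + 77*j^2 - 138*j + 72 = (j + 4)*(j^4 - 9*j^3 + 29*j^2 - 39*j + 18) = (j - 3)*(j + 4)*(j^3 - 6*j^2 + 11*j - 6) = (j - 3)*(j - 2)*(j + 4)*(j^2 - 4*j + 3) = (j - 3)^2*(j - 2)*(j + 4)*(j - 1)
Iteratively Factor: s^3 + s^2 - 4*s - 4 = (s - 2)*(s^2 + 3*s + 2) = (s - 2)*(s + 1)*(s + 2)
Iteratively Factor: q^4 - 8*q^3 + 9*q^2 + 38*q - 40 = (q - 1)*(q^3 - 7*q^2 + 2*q + 40) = (q - 5)*(q - 1)*(q^2 - 2*q - 8) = (q - 5)*(q - 1)*(q + 2)*(q - 4)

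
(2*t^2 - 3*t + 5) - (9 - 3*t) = 2*t^2 - 4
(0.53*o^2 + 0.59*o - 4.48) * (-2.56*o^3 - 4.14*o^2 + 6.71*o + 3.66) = -1.3568*o^5 - 3.7046*o^4 + 12.5825*o^3 + 24.4459*o^2 - 27.9014*o - 16.3968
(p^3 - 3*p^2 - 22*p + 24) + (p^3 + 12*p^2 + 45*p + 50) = 2*p^3 + 9*p^2 + 23*p + 74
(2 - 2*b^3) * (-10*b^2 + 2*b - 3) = 20*b^5 - 4*b^4 + 6*b^3 - 20*b^2 + 4*b - 6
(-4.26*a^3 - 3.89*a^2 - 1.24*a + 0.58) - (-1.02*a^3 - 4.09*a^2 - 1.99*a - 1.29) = -3.24*a^3 + 0.2*a^2 + 0.75*a + 1.87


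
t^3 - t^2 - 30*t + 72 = (t - 4)*(t - 3)*(t + 6)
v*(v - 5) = v^2 - 5*v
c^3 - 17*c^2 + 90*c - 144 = (c - 8)*(c - 6)*(c - 3)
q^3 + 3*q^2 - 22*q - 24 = (q - 4)*(q + 1)*(q + 6)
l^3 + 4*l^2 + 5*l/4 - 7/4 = (l - 1/2)*(l + 1)*(l + 7/2)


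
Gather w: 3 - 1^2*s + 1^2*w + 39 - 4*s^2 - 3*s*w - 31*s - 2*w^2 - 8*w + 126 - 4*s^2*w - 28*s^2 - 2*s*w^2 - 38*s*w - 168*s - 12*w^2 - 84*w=-32*s^2 - 200*s + w^2*(-2*s - 14) + w*(-4*s^2 - 41*s - 91) + 168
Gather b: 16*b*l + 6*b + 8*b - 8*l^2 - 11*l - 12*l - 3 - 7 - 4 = b*(16*l + 14) - 8*l^2 - 23*l - 14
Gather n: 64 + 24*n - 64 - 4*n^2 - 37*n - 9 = -4*n^2 - 13*n - 9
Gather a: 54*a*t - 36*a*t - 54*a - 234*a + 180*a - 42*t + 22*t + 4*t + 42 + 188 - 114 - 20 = a*(18*t - 108) - 16*t + 96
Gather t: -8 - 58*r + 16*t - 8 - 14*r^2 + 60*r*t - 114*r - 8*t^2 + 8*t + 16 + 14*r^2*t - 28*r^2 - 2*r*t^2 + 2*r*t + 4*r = -42*r^2 - 168*r + t^2*(-2*r - 8) + t*(14*r^2 + 62*r + 24)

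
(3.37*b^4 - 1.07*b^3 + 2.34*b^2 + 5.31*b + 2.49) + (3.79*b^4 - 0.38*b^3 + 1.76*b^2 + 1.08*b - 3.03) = 7.16*b^4 - 1.45*b^3 + 4.1*b^2 + 6.39*b - 0.54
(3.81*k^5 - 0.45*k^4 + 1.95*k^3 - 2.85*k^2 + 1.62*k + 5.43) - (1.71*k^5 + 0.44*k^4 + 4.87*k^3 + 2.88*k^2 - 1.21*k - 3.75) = 2.1*k^5 - 0.89*k^4 - 2.92*k^3 - 5.73*k^2 + 2.83*k + 9.18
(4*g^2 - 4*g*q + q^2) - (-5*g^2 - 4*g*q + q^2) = 9*g^2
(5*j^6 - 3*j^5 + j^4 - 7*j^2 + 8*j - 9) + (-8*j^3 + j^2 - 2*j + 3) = 5*j^6 - 3*j^5 + j^4 - 8*j^3 - 6*j^2 + 6*j - 6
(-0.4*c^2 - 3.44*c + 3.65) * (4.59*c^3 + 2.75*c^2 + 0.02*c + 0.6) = -1.836*c^5 - 16.8896*c^4 + 7.2855*c^3 + 9.7287*c^2 - 1.991*c + 2.19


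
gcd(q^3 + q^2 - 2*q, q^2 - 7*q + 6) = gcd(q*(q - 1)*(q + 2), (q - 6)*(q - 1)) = q - 1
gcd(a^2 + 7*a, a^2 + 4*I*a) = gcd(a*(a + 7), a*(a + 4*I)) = a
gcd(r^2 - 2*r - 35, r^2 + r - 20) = r + 5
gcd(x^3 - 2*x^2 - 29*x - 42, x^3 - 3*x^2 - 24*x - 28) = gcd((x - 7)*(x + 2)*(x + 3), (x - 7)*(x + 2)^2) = x^2 - 5*x - 14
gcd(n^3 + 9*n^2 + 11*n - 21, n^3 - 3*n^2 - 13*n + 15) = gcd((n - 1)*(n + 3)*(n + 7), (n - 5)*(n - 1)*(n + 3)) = n^2 + 2*n - 3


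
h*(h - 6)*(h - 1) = h^3 - 7*h^2 + 6*h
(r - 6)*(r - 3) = r^2 - 9*r + 18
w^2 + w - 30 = (w - 5)*(w + 6)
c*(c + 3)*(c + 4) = c^3 + 7*c^2 + 12*c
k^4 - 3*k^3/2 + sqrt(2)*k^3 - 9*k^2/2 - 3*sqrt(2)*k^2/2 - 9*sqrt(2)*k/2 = k*(k - 3)*(k + 3/2)*(k + sqrt(2))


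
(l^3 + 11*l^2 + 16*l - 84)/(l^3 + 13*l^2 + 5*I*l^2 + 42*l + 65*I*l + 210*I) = (l - 2)/(l + 5*I)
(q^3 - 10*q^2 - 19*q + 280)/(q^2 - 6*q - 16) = (q^2 - 2*q - 35)/(q + 2)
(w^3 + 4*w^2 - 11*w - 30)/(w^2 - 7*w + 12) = (w^2 + 7*w + 10)/(w - 4)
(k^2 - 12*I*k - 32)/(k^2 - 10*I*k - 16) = (k - 4*I)/(k - 2*I)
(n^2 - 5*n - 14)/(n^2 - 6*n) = (n^2 - 5*n - 14)/(n*(n - 6))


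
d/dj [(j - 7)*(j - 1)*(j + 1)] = 3*j^2 - 14*j - 1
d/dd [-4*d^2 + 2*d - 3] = 2 - 8*d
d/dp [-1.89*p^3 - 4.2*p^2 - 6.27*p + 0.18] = -5.67*p^2 - 8.4*p - 6.27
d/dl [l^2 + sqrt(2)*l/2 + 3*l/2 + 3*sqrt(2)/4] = 2*l + sqrt(2)/2 + 3/2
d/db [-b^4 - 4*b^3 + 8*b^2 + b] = -4*b^3 - 12*b^2 + 16*b + 1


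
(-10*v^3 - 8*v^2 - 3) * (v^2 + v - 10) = -10*v^5 - 18*v^4 + 92*v^3 + 77*v^2 - 3*v + 30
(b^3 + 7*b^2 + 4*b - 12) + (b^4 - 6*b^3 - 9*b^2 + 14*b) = b^4 - 5*b^3 - 2*b^2 + 18*b - 12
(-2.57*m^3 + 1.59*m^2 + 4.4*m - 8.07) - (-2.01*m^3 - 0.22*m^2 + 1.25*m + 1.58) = -0.56*m^3 + 1.81*m^2 + 3.15*m - 9.65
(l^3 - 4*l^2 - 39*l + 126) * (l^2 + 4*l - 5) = l^5 - 60*l^3 - 10*l^2 + 699*l - 630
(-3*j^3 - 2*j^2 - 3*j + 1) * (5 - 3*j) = 9*j^4 - 9*j^3 - j^2 - 18*j + 5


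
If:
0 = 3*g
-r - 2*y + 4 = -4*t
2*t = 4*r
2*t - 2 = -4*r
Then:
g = 0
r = 1/4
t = 1/2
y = 23/8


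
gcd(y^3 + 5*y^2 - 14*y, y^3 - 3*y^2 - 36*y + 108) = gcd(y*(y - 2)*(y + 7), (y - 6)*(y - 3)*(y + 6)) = 1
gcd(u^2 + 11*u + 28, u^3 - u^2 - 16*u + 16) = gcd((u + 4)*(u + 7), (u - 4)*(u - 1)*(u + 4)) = u + 4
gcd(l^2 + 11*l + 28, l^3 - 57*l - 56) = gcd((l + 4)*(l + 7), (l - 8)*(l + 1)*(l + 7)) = l + 7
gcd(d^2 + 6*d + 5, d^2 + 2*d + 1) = d + 1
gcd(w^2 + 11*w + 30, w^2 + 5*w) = w + 5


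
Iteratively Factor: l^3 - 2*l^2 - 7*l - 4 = (l + 1)*(l^2 - 3*l - 4) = (l + 1)^2*(l - 4)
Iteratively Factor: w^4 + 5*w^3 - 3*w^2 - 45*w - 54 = (w + 3)*(w^3 + 2*w^2 - 9*w - 18) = (w + 3)^2*(w^2 - w - 6) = (w + 2)*(w + 3)^2*(w - 3)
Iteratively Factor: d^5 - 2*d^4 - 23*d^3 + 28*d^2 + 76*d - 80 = (d + 2)*(d^4 - 4*d^3 - 15*d^2 + 58*d - 40) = (d + 2)*(d + 4)*(d^3 - 8*d^2 + 17*d - 10) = (d - 1)*(d + 2)*(d + 4)*(d^2 - 7*d + 10) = (d - 5)*(d - 1)*(d + 2)*(d + 4)*(d - 2)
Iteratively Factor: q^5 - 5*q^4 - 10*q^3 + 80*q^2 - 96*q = (q - 2)*(q^4 - 3*q^3 - 16*q^2 + 48*q) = (q - 3)*(q - 2)*(q^3 - 16*q) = q*(q - 3)*(q - 2)*(q^2 - 16) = q*(q - 4)*(q - 3)*(q - 2)*(q + 4)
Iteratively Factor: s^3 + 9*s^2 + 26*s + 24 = (s + 2)*(s^2 + 7*s + 12) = (s + 2)*(s + 4)*(s + 3)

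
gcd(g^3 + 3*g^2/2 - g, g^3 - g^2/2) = g^2 - g/2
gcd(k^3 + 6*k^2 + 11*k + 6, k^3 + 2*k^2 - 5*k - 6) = k^2 + 4*k + 3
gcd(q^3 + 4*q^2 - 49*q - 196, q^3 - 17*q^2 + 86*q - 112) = q - 7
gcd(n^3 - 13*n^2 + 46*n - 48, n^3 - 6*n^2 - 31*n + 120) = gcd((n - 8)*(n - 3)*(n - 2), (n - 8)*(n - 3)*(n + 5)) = n^2 - 11*n + 24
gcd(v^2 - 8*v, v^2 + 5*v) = v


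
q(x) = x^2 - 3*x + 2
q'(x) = 2*x - 3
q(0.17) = 1.52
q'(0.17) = -2.66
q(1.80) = -0.16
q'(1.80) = 0.60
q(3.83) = 5.18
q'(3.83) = 4.66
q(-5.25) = 45.31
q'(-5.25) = -13.50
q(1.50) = -0.25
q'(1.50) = 0.00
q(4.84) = 10.91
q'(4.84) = 6.68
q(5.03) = 12.21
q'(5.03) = 7.06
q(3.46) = 3.59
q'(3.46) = 3.92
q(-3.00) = 20.00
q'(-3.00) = -9.00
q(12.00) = 110.00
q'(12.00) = 21.00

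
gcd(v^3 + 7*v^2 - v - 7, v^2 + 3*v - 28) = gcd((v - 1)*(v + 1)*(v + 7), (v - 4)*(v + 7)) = v + 7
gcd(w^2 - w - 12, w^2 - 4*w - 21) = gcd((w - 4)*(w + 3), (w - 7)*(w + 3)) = w + 3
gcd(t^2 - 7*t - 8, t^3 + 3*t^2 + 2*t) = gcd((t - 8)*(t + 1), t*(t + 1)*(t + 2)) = t + 1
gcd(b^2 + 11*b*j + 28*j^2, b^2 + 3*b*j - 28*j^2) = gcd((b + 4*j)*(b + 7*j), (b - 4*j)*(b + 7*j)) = b + 7*j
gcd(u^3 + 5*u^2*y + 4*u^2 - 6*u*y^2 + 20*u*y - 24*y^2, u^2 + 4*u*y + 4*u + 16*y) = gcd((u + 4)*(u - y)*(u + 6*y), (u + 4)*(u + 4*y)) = u + 4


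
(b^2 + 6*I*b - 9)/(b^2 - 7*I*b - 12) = (-b^2 - 6*I*b + 9)/(-b^2 + 7*I*b + 12)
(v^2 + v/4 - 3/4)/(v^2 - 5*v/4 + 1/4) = (4*v^2 + v - 3)/(4*v^2 - 5*v + 1)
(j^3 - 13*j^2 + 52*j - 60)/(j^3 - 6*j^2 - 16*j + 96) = (j^2 - 7*j + 10)/(j^2 - 16)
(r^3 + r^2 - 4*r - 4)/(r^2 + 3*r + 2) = r - 2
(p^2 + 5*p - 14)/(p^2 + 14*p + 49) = (p - 2)/(p + 7)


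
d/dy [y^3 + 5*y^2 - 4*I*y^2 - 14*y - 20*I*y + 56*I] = 3*y^2 + y*(10 - 8*I) - 14 - 20*I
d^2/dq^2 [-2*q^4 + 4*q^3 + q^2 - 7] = -24*q^2 + 24*q + 2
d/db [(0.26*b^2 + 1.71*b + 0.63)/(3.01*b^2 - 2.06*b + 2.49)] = (-5.6827*b^2 - 2.4978*b + 5.5557)/(9.0601*b^4 - 12.4012*b^3 + 19.2334*b^2 - 10.2588*b + 6.2001)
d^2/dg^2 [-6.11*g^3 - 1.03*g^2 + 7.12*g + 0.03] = -36.66*g - 2.06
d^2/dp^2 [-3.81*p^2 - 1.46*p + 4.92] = -7.62000000000000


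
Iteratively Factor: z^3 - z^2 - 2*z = (z - 2)*(z^2 + z) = z*(z - 2)*(z + 1)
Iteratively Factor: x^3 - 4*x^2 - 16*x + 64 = (x - 4)*(x^2 - 16) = (x - 4)*(x + 4)*(x - 4)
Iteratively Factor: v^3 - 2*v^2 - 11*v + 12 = (v + 3)*(v^2 - 5*v + 4) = (v - 1)*(v + 3)*(v - 4)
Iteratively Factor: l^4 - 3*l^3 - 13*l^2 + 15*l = (l - 5)*(l^3 + 2*l^2 - 3*l) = (l - 5)*(l - 1)*(l^2 + 3*l) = (l - 5)*(l - 1)*(l + 3)*(l)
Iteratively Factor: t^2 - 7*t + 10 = (t - 2)*(t - 5)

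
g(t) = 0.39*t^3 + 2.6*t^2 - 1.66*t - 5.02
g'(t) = 1.17*t^2 + 5.2*t - 1.66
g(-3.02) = 12.96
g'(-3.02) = -6.69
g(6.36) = 189.92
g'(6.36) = 78.74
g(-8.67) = -49.36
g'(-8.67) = 41.20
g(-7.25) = -4.94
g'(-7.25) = 22.14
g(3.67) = 43.18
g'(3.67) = 33.18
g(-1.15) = -0.27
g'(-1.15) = -6.09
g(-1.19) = -0.02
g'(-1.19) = -6.19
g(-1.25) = 0.36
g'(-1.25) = -6.33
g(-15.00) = -711.37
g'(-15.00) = 183.59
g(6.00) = 162.86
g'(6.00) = 71.66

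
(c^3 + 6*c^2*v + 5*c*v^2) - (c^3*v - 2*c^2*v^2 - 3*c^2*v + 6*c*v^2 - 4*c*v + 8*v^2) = -c^3*v + c^3 + 2*c^2*v^2 + 9*c^2*v - c*v^2 + 4*c*v - 8*v^2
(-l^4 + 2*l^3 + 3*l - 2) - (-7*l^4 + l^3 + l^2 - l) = 6*l^4 + l^3 - l^2 + 4*l - 2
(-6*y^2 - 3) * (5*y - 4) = -30*y^3 + 24*y^2 - 15*y + 12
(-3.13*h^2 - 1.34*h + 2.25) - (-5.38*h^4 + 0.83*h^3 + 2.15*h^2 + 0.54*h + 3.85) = 5.38*h^4 - 0.83*h^3 - 5.28*h^2 - 1.88*h - 1.6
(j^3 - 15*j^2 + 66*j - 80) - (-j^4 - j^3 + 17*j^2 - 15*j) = j^4 + 2*j^3 - 32*j^2 + 81*j - 80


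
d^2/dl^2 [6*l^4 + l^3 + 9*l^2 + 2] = 72*l^2 + 6*l + 18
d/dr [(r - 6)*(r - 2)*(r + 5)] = 3*r^2 - 6*r - 28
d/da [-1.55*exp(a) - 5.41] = -1.55*exp(a)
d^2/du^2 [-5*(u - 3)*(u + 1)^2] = 10 - 30*u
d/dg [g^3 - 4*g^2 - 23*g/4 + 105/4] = 3*g^2 - 8*g - 23/4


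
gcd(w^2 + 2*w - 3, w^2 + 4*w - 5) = w - 1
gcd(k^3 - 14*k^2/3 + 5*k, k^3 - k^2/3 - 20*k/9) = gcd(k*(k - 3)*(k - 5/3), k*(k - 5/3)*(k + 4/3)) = k^2 - 5*k/3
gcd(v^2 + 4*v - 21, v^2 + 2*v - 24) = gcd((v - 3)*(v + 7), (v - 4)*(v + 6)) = 1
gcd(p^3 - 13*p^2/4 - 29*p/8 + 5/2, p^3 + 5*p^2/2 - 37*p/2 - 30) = p - 4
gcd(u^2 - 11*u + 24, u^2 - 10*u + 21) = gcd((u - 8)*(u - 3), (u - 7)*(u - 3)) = u - 3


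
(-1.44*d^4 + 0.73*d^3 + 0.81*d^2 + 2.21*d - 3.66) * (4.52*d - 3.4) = -6.5088*d^5 + 8.1956*d^4 + 1.1792*d^3 + 7.2352*d^2 - 24.0572*d + 12.444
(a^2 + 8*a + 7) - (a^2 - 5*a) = 13*a + 7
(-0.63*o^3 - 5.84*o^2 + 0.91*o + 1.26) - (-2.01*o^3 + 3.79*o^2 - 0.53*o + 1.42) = 1.38*o^3 - 9.63*o^2 + 1.44*o - 0.16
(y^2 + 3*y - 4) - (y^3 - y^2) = -y^3 + 2*y^2 + 3*y - 4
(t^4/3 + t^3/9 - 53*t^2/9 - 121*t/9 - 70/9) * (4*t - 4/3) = 4*t^5/3 - 640*t^3/27 - 1240*t^2/27 - 356*t/27 + 280/27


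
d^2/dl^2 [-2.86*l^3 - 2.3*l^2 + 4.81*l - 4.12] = -17.16*l - 4.6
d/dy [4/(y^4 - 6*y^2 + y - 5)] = 4*(-4*y^3 + 12*y - 1)/(y^4 - 6*y^2 + y - 5)^2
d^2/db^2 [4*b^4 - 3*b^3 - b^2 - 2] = 48*b^2 - 18*b - 2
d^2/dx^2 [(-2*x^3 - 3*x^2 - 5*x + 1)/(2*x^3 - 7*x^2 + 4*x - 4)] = 2*(-40*x^6 - 12*x^5 + 210*x^4 - 545*x^3 + 279*x^2 + 264*x - 140)/(8*x^9 - 84*x^8 + 342*x^7 - 727*x^6 + 1020*x^5 - 1116*x^4 + 832*x^3 - 528*x^2 + 192*x - 64)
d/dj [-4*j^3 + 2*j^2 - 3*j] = -12*j^2 + 4*j - 3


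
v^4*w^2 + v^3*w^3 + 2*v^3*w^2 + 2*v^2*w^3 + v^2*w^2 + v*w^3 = v*(v + w)*(v*w + w)^2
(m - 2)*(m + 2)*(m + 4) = m^3 + 4*m^2 - 4*m - 16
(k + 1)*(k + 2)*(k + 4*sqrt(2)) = k^3 + 3*k^2 + 4*sqrt(2)*k^2 + 2*k + 12*sqrt(2)*k + 8*sqrt(2)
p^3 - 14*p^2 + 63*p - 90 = (p - 6)*(p - 5)*(p - 3)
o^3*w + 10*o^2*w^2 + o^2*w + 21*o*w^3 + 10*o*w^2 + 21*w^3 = (o + 3*w)*(o + 7*w)*(o*w + w)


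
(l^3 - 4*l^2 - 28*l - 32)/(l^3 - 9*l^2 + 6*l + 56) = (l^2 - 6*l - 16)/(l^2 - 11*l + 28)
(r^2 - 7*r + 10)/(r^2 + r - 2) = (r^2 - 7*r + 10)/(r^2 + r - 2)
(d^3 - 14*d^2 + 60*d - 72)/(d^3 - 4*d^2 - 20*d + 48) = (d - 6)/(d + 4)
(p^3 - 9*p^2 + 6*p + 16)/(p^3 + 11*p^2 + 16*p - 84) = (p^2 - 7*p - 8)/(p^2 + 13*p + 42)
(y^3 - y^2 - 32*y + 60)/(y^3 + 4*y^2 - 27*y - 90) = (y - 2)/(y + 3)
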